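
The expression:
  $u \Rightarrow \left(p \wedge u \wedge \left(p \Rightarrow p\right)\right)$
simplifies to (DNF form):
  $p \vee \neg u$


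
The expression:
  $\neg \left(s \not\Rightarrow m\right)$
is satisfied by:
  {m: True, s: False}
  {s: False, m: False}
  {s: True, m: True}


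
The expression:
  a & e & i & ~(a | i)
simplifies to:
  False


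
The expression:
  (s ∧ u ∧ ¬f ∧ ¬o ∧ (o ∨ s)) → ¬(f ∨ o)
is always true.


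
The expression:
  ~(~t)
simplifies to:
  t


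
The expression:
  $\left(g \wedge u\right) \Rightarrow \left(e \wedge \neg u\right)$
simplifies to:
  $\neg g \vee \neg u$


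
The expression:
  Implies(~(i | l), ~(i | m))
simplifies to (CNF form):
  i | l | ~m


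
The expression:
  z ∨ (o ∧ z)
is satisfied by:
  {z: True}


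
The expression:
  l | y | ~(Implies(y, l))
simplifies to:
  l | y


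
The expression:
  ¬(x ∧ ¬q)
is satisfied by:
  {q: True, x: False}
  {x: False, q: False}
  {x: True, q: True}


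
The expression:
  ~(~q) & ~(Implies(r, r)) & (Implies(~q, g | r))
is never true.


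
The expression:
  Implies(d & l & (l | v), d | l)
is always true.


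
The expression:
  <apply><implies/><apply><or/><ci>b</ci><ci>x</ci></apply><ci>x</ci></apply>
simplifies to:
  <apply><or/><ci>x</ci><apply><not/><ci>b</ci></apply></apply>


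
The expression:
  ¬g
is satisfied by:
  {g: False}


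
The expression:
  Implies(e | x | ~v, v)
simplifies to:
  v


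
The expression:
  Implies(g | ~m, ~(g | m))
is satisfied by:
  {g: False}


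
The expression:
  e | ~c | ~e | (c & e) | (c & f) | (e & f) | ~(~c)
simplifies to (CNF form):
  True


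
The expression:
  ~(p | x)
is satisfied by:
  {x: False, p: False}


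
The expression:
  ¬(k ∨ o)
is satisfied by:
  {o: False, k: False}


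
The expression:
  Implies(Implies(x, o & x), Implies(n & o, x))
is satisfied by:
  {x: True, o: False, n: False}
  {o: False, n: False, x: False}
  {x: True, n: True, o: False}
  {n: True, o: False, x: False}
  {x: True, o: True, n: False}
  {o: True, x: False, n: False}
  {x: True, n: True, o: True}


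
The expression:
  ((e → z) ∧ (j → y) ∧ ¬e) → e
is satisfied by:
  {e: True, j: True, y: False}
  {e: True, y: False, j: False}
  {e: True, j: True, y: True}
  {e: True, y: True, j: False}
  {j: True, y: False, e: False}


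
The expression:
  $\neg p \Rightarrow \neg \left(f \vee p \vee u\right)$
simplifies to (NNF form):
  $p \vee \left(\neg f \wedge \neg u\right)$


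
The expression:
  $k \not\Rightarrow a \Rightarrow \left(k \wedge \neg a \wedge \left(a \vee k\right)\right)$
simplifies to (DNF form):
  $\text{True}$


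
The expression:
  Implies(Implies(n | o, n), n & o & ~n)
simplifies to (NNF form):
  o & ~n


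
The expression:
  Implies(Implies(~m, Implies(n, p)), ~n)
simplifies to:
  ~n | (~m & ~p)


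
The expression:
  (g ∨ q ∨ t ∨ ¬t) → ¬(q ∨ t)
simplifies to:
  ¬q ∧ ¬t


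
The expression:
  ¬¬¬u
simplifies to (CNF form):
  ¬u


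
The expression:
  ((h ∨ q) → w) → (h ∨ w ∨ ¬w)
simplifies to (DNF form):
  True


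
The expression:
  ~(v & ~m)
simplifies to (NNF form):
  m | ~v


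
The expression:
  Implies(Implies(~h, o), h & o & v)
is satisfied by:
  {v: True, o: False, h: False}
  {v: False, o: False, h: False}
  {o: True, h: True, v: True}


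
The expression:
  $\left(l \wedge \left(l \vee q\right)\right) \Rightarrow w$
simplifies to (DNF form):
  $w \vee \neg l$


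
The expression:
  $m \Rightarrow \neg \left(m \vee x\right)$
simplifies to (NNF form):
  $\neg m$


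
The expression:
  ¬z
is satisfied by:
  {z: False}


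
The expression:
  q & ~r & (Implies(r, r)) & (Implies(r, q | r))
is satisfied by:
  {q: True, r: False}


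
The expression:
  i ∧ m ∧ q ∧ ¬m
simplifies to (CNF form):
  False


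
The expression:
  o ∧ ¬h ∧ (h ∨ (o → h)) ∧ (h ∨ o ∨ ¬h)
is never true.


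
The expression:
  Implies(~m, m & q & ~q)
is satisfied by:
  {m: True}


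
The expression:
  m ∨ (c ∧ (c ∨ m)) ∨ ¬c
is always true.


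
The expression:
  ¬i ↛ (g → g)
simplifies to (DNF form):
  False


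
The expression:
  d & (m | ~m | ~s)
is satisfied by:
  {d: True}


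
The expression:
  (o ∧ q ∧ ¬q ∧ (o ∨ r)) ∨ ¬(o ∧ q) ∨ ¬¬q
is always true.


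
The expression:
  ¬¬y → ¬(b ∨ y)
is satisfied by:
  {y: False}


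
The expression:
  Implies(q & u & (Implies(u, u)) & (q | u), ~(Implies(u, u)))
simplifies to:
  ~q | ~u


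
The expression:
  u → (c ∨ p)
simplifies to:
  c ∨ p ∨ ¬u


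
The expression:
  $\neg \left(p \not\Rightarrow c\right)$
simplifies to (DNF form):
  $c \vee \neg p$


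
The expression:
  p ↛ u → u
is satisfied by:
  {u: True, p: False}
  {p: False, u: False}
  {p: True, u: True}


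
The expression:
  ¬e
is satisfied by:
  {e: False}


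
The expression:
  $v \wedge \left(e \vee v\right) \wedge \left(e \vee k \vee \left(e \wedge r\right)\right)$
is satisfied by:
  {k: True, e: True, v: True}
  {k: True, v: True, e: False}
  {e: True, v: True, k: False}


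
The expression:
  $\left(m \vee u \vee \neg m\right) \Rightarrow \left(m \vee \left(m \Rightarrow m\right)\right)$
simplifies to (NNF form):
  $\text{True}$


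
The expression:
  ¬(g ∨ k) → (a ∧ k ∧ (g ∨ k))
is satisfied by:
  {k: True, g: True}
  {k: True, g: False}
  {g: True, k: False}


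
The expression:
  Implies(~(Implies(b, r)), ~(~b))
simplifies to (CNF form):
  True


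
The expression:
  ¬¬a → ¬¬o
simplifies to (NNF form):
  o ∨ ¬a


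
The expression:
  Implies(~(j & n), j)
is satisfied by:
  {j: True}


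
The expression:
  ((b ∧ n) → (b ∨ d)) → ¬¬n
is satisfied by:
  {n: True}


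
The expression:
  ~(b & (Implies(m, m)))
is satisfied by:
  {b: False}


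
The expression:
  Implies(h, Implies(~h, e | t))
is always true.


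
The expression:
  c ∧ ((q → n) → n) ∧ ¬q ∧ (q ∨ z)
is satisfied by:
  {c: True, z: True, n: True, q: False}


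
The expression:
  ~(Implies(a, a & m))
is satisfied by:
  {a: True, m: False}


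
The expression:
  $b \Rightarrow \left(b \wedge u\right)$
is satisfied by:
  {u: True, b: False}
  {b: False, u: False}
  {b: True, u: True}


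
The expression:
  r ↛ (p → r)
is never true.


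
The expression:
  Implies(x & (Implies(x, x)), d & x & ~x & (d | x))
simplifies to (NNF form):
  ~x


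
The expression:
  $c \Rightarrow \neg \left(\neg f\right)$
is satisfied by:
  {f: True, c: False}
  {c: False, f: False}
  {c: True, f: True}


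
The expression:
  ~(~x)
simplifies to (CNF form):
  x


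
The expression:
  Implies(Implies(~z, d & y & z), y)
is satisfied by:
  {y: True, z: False}
  {z: False, y: False}
  {z: True, y: True}


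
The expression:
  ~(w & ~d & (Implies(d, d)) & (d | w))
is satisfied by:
  {d: True, w: False}
  {w: False, d: False}
  {w: True, d: True}


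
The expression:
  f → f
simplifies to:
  True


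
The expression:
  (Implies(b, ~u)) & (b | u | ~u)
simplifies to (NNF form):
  ~b | ~u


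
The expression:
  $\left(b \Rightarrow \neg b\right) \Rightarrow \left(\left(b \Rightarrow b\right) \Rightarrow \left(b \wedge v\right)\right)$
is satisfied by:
  {b: True}


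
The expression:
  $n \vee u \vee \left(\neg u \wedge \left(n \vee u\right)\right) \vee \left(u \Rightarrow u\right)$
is always true.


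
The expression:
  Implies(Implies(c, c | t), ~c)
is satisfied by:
  {c: False}


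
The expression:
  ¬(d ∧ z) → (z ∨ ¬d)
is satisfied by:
  {z: True, d: False}
  {d: False, z: False}
  {d: True, z: True}


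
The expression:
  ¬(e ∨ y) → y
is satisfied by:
  {y: True, e: True}
  {y: True, e: False}
  {e: True, y: False}


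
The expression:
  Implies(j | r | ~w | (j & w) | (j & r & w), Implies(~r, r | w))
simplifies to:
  r | w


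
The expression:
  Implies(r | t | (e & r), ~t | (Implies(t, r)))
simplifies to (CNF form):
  r | ~t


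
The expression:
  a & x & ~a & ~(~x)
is never true.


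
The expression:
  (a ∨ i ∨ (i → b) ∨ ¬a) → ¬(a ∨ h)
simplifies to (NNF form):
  ¬a ∧ ¬h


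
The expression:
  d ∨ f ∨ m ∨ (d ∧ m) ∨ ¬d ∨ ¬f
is always true.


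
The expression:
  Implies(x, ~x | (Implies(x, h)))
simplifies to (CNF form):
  h | ~x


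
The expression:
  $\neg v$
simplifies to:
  $\neg v$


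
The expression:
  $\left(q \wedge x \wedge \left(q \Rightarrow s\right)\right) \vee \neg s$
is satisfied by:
  {x: True, q: True, s: False}
  {x: True, q: False, s: False}
  {q: True, x: False, s: False}
  {x: False, q: False, s: False}
  {x: True, s: True, q: True}


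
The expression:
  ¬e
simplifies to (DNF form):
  ¬e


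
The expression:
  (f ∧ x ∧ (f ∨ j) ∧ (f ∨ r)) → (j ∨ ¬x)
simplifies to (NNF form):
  j ∨ ¬f ∨ ¬x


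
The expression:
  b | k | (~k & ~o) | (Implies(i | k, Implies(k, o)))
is always true.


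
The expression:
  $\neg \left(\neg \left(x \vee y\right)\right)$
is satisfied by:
  {y: True, x: True}
  {y: True, x: False}
  {x: True, y: False}


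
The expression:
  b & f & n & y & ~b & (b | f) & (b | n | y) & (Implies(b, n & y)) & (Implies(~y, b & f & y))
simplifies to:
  False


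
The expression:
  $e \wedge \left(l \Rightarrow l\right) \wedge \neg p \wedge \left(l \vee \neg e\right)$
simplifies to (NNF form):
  $e \wedge l \wedge \neg p$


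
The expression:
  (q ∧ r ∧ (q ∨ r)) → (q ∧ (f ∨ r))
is always true.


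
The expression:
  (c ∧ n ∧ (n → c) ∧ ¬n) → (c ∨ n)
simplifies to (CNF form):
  True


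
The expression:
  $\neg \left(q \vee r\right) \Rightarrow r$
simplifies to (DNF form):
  $q \vee r$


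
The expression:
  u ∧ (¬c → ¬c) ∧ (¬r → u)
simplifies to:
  u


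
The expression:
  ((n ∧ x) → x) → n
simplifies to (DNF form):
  n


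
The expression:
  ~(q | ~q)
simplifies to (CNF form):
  False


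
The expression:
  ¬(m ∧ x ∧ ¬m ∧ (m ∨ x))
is always true.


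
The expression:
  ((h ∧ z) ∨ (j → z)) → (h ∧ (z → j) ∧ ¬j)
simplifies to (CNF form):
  ¬z ∧ (h ∨ j)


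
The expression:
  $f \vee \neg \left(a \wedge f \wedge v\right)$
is always true.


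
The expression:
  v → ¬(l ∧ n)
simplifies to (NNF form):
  ¬l ∨ ¬n ∨ ¬v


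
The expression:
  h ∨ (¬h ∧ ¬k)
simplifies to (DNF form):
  h ∨ ¬k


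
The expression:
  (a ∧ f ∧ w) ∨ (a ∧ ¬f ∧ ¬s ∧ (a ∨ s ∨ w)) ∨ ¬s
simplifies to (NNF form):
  (a ∧ f ∧ w) ∨ ¬s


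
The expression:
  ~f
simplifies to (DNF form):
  ~f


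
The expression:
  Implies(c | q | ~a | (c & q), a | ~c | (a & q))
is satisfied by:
  {a: True, c: False}
  {c: False, a: False}
  {c: True, a: True}


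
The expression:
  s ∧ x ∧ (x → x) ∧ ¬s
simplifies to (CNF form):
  False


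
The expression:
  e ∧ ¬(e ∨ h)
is never true.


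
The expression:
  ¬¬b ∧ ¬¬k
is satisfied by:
  {b: True, k: True}


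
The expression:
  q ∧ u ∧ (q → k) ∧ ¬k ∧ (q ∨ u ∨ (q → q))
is never true.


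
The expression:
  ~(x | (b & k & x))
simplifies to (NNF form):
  ~x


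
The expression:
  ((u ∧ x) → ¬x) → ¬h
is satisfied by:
  {x: True, u: True, h: False}
  {x: True, u: False, h: False}
  {u: True, x: False, h: False}
  {x: False, u: False, h: False}
  {x: True, h: True, u: True}


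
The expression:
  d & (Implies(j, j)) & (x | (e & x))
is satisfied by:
  {d: True, x: True}


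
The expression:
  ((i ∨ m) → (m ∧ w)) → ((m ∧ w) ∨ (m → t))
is always true.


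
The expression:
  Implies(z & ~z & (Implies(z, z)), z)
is always true.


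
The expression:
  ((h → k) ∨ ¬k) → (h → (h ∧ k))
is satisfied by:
  {k: True, h: False}
  {h: False, k: False}
  {h: True, k: True}


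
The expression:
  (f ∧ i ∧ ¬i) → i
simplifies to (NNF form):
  True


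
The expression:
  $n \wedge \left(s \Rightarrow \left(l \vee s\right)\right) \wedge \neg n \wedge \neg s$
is never true.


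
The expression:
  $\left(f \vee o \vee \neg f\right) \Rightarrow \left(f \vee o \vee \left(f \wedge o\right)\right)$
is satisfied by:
  {o: True, f: True}
  {o: True, f: False}
  {f: True, o: False}


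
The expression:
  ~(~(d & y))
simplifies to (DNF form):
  d & y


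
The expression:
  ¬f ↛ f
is always true.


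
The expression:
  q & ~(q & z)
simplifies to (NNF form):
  q & ~z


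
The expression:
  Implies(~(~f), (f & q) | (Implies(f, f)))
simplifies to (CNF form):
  True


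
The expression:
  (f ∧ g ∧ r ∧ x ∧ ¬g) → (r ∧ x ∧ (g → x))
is always true.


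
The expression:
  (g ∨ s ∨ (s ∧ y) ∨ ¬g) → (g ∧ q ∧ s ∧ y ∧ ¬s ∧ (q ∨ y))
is never true.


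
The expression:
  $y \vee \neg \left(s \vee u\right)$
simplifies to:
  $y \vee \left(\neg s \wedge \neg u\right)$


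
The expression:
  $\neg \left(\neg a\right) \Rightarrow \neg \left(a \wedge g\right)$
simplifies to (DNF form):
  $\neg a \vee \neg g$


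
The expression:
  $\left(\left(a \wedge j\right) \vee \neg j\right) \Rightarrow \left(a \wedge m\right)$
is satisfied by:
  {j: True, m: True, a: False}
  {j: True, m: False, a: False}
  {a: True, j: True, m: True}
  {a: True, m: True, j: False}


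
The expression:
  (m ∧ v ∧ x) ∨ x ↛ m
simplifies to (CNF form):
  x ∧ (v ∨ ¬m)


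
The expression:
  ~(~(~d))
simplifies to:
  ~d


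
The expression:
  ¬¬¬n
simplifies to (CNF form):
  ¬n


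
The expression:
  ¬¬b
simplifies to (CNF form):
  b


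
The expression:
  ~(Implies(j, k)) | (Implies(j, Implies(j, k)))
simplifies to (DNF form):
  True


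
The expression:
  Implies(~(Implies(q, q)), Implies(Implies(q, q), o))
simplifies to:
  True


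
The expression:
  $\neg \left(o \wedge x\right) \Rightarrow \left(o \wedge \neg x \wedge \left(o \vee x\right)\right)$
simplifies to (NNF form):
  $o$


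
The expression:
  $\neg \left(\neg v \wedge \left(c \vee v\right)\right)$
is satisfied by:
  {v: True, c: False}
  {c: False, v: False}
  {c: True, v: True}


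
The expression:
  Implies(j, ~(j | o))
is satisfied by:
  {j: False}


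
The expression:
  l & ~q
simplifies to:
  l & ~q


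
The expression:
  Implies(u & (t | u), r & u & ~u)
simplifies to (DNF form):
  ~u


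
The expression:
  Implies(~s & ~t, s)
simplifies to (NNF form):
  s | t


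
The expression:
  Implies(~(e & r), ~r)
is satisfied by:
  {e: True, r: False}
  {r: False, e: False}
  {r: True, e: True}


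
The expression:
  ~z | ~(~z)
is always true.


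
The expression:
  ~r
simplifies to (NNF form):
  ~r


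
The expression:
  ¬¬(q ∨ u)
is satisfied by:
  {q: True, u: True}
  {q: True, u: False}
  {u: True, q: False}


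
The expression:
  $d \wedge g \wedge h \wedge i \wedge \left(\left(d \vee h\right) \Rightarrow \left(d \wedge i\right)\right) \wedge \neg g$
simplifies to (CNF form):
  $\text{False}$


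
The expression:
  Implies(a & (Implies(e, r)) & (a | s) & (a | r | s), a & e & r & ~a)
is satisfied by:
  {e: True, a: False, r: False}
  {e: False, a: False, r: False}
  {r: True, e: True, a: False}
  {r: True, e: False, a: False}
  {a: True, e: True, r: False}


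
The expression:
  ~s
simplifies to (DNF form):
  ~s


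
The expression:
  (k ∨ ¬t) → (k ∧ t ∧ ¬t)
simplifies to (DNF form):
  t ∧ ¬k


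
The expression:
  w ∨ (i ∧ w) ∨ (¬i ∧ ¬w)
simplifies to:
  w ∨ ¬i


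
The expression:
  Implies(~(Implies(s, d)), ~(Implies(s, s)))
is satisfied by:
  {d: True, s: False}
  {s: False, d: False}
  {s: True, d: True}


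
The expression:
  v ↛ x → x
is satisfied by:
  {x: True, v: False}
  {v: False, x: False}
  {v: True, x: True}


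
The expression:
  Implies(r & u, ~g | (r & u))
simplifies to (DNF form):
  True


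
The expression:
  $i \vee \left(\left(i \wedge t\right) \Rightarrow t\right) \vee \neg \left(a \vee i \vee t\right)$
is always true.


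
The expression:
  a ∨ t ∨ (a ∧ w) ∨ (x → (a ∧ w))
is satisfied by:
  {a: True, t: True, x: False}
  {a: True, t: False, x: False}
  {t: True, a: False, x: False}
  {a: False, t: False, x: False}
  {a: True, x: True, t: True}
  {a: True, x: True, t: False}
  {x: True, t: True, a: False}


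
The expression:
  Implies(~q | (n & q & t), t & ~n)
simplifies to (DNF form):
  (q & ~t) | (t & ~n)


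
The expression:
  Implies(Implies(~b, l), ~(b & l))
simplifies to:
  ~b | ~l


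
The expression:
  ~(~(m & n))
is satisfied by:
  {m: True, n: True}


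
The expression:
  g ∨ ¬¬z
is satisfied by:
  {z: True, g: True}
  {z: True, g: False}
  {g: True, z: False}


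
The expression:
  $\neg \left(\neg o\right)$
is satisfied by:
  {o: True}


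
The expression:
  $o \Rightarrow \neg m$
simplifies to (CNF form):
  $\neg m \vee \neg o$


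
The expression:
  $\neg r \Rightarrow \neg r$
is always true.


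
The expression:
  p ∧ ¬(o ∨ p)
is never true.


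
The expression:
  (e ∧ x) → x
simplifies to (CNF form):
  True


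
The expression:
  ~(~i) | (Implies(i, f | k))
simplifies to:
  True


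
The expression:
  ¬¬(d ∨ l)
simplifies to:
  d ∨ l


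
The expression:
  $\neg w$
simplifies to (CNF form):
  $\neg w$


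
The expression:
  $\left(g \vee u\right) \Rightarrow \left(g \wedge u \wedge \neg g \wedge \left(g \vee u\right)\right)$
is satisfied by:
  {g: False, u: False}


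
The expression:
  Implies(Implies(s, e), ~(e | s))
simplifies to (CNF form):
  ~e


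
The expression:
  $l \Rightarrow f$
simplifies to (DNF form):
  $f \vee \neg l$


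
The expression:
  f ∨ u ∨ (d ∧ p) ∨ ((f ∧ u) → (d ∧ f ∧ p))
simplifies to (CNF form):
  True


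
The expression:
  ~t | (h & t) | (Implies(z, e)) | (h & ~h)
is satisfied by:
  {h: True, e: True, t: False, z: False}
  {h: True, e: False, t: False, z: False}
  {e: True, z: False, h: False, t: False}
  {z: False, e: False, h: False, t: False}
  {z: True, h: True, e: True, t: False}
  {z: True, h: True, e: False, t: False}
  {z: True, e: True, h: False, t: False}
  {z: True, e: False, h: False, t: False}
  {t: True, h: True, e: True, z: False}
  {t: True, h: True, e: False, z: False}
  {t: True, e: True, h: False, z: False}
  {t: True, e: False, h: False, z: False}
  {z: True, t: True, h: True, e: True}
  {z: True, t: True, h: True, e: False}
  {z: True, t: True, e: True, h: False}


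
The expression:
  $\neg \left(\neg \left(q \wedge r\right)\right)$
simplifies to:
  $q \wedge r$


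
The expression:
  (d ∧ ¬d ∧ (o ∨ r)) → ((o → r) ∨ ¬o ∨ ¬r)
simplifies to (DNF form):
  True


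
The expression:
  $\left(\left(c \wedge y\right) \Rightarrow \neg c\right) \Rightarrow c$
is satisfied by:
  {c: True}


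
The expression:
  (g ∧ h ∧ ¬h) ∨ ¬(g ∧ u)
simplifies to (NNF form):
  ¬g ∨ ¬u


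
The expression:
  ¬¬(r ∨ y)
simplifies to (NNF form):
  r ∨ y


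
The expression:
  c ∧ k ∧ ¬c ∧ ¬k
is never true.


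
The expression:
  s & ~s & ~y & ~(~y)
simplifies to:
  False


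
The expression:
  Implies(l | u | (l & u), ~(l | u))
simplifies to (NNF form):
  ~l & ~u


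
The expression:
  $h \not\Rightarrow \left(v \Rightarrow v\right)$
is never true.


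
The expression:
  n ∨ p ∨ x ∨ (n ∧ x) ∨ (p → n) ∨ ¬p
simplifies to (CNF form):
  True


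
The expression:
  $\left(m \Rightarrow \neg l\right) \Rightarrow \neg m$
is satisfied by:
  {l: True, m: False}
  {m: False, l: False}
  {m: True, l: True}


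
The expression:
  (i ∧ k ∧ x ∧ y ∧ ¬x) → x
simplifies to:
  True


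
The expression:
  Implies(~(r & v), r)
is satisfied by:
  {r: True}


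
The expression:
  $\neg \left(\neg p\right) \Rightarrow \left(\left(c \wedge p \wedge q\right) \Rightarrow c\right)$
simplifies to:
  $\text{True}$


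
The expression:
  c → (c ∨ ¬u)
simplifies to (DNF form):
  True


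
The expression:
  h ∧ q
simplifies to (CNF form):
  h ∧ q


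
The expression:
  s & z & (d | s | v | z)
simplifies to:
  s & z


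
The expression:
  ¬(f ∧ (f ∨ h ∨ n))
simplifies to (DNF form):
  ¬f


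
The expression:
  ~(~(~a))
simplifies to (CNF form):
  ~a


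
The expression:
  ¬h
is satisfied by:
  {h: False}


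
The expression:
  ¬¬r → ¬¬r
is always true.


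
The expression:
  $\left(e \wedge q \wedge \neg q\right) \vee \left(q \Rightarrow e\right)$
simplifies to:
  $e \vee \neg q$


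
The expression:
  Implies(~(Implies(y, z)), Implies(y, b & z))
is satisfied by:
  {z: True, y: False}
  {y: False, z: False}
  {y: True, z: True}


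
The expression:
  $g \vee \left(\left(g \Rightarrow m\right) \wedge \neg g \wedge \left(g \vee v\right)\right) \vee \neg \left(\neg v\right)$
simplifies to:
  $g \vee v$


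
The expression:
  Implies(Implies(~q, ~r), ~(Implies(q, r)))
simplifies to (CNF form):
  (q | r) & (q | ~q) & (r | ~r) & (~q | ~r)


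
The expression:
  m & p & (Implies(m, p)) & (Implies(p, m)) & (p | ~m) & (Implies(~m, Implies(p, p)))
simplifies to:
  m & p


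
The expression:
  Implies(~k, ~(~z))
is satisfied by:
  {k: True, z: True}
  {k: True, z: False}
  {z: True, k: False}


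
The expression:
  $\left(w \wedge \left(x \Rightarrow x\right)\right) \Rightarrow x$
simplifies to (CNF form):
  $x \vee \neg w$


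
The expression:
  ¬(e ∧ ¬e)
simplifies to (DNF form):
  True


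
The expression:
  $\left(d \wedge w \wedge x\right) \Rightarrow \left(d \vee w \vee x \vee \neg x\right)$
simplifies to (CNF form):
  $\text{True}$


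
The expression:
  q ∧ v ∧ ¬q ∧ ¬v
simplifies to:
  False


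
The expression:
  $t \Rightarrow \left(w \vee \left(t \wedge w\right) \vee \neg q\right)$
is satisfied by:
  {w: True, t: False, q: False}
  {w: False, t: False, q: False}
  {q: True, w: True, t: False}
  {q: True, w: False, t: False}
  {t: True, w: True, q: False}
  {t: True, w: False, q: False}
  {t: True, q: True, w: True}


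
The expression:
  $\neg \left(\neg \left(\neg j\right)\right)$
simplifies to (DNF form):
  $\neg j$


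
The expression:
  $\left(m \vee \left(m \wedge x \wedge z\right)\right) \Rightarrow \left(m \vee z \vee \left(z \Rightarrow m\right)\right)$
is always true.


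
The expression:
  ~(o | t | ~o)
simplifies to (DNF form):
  False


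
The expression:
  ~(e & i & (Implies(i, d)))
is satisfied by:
  {e: False, d: False, i: False}
  {i: True, e: False, d: False}
  {d: True, e: False, i: False}
  {i: True, d: True, e: False}
  {e: True, i: False, d: False}
  {i: True, e: True, d: False}
  {d: True, e: True, i: False}


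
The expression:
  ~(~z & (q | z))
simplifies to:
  z | ~q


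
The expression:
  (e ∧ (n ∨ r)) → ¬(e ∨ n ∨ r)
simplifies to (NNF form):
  (¬n ∧ ¬r) ∨ ¬e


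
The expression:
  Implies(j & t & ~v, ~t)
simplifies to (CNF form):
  v | ~j | ~t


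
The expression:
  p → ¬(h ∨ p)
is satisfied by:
  {p: False}


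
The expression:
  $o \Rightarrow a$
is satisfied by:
  {a: True, o: False}
  {o: False, a: False}
  {o: True, a: True}


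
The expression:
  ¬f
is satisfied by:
  {f: False}


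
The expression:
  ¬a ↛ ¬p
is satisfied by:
  {p: True, a: False}


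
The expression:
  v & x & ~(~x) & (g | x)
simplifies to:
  v & x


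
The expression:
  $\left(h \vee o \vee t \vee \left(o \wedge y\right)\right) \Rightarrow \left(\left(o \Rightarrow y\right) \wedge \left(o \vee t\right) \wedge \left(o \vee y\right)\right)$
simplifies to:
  $\left(o \wedge y\right) \vee \left(t \wedge y\right) \vee \left(\neg h \wedge \neg o \wedge \neg t\right)$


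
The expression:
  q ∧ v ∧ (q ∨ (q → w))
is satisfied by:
  {q: True, v: True}


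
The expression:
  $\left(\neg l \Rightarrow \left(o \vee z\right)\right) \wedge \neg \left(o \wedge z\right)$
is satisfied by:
  {l: True, o: False, z: False}
  {z: True, l: True, o: False}
  {z: True, l: False, o: False}
  {o: True, l: True, z: False}
  {o: True, l: False, z: False}


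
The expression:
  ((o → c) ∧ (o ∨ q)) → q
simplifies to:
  q ∨ ¬c ∨ ¬o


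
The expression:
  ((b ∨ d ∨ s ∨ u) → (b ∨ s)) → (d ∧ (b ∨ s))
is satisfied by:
  {d: True, u: True, b: False, s: False}
  {d: True, b: False, u: False, s: False}
  {d: True, s: True, u: True, b: False}
  {d: True, s: True, b: False, u: False}
  {d: True, u: True, b: True, s: False}
  {d: True, b: True, u: False, s: False}
  {d: True, s: True, b: True, u: True}
  {d: True, s: True, b: True, u: False}
  {u: True, s: False, b: False, d: False}


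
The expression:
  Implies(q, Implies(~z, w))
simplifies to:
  w | z | ~q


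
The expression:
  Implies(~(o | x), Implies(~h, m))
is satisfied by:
  {x: True, o: True, m: True, h: True}
  {x: True, o: True, m: True, h: False}
  {x: True, o: True, h: True, m: False}
  {x: True, o: True, h: False, m: False}
  {x: True, m: True, h: True, o: False}
  {x: True, m: True, h: False, o: False}
  {x: True, m: False, h: True, o: False}
  {x: True, m: False, h: False, o: False}
  {o: True, m: True, h: True, x: False}
  {o: True, m: True, h: False, x: False}
  {o: True, h: True, m: False, x: False}
  {o: True, h: False, m: False, x: False}
  {m: True, h: True, o: False, x: False}
  {m: True, o: False, h: False, x: False}
  {h: True, o: False, m: False, x: False}


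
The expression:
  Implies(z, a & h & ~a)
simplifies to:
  ~z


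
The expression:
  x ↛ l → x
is always true.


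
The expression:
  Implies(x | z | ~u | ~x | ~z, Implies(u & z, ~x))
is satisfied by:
  {u: False, z: False, x: False}
  {x: True, u: False, z: False}
  {z: True, u: False, x: False}
  {x: True, z: True, u: False}
  {u: True, x: False, z: False}
  {x: True, u: True, z: False}
  {z: True, u: True, x: False}


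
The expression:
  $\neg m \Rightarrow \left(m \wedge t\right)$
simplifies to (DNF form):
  $m$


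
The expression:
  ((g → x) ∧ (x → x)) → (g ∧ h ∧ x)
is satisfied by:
  {g: True, h: True, x: False}
  {g: True, h: False, x: False}
  {g: True, x: True, h: True}


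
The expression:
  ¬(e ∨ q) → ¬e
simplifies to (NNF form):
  True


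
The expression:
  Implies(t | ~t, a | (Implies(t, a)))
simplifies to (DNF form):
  a | ~t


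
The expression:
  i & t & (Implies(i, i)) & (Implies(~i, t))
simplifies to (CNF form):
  i & t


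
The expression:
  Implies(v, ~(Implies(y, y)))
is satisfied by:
  {v: False}


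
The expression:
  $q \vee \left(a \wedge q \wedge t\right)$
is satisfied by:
  {q: True}


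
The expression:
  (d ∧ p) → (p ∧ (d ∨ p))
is always true.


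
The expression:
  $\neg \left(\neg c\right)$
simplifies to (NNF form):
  $c$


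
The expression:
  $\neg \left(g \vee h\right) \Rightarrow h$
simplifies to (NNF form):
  $g \vee h$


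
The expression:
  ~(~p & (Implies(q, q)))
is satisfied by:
  {p: True}


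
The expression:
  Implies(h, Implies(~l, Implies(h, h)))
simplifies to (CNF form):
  True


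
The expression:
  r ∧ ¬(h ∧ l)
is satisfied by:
  {r: True, l: False, h: False}
  {r: True, h: True, l: False}
  {r: True, l: True, h: False}


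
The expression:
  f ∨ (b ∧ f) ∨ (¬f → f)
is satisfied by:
  {f: True}


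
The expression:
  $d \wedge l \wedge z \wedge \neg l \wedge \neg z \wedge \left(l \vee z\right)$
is never true.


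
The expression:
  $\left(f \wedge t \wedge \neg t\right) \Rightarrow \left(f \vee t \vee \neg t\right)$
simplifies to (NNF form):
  $\text{True}$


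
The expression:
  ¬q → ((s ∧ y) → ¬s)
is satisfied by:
  {q: True, s: False, y: False}
  {s: False, y: False, q: False}
  {y: True, q: True, s: False}
  {y: True, s: False, q: False}
  {q: True, s: True, y: False}
  {s: True, q: False, y: False}
  {y: True, s: True, q: True}


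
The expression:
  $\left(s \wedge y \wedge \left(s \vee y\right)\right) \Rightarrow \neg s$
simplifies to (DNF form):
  $\neg s \vee \neg y$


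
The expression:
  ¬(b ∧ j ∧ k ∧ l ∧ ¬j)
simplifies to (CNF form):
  True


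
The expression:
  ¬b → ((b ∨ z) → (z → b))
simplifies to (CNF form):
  b ∨ ¬z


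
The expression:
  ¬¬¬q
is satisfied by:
  {q: False}


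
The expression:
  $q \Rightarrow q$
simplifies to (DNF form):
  $\text{True}$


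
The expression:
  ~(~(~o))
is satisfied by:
  {o: False}


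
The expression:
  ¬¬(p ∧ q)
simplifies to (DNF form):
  p ∧ q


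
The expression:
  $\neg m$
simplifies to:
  $\neg m$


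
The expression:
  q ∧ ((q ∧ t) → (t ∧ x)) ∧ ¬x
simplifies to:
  q ∧ ¬t ∧ ¬x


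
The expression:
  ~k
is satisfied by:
  {k: False}


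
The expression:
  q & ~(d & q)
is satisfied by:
  {q: True, d: False}


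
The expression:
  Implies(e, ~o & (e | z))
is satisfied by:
  {e: False, o: False}
  {o: True, e: False}
  {e: True, o: False}


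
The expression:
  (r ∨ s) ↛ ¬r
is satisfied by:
  {r: True}


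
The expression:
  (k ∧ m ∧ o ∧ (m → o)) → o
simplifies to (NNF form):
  True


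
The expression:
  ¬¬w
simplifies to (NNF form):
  w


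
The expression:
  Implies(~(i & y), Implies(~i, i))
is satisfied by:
  {i: True}


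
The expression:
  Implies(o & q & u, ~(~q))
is always true.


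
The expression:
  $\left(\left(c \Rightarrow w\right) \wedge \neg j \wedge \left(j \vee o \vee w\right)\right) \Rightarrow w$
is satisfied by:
  {c: True, w: True, j: True, o: False}
  {c: True, w: True, j: False, o: False}
  {c: True, j: True, w: False, o: False}
  {c: True, j: False, w: False, o: False}
  {w: True, j: True, c: False, o: False}
  {w: True, j: False, c: False, o: False}
  {j: True, c: False, w: False, o: False}
  {j: False, c: False, w: False, o: False}
  {o: True, c: True, w: True, j: True}
  {o: True, c: True, w: True, j: False}
  {o: True, c: True, j: True, w: False}
  {o: True, c: True, j: False, w: False}
  {o: True, w: True, j: True, c: False}
  {o: True, w: True, j: False, c: False}
  {o: True, j: True, w: False, c: False}


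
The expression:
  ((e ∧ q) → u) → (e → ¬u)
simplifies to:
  ¬e ∨ ¬u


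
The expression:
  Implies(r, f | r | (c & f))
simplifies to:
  True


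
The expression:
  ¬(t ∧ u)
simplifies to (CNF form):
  ¬t ∨ ¬u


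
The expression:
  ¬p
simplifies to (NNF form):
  ¬p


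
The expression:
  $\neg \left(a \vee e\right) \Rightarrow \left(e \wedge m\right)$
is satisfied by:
  {a: True, e: True}
  {a: True, e: False}
  {e: True, a: False}


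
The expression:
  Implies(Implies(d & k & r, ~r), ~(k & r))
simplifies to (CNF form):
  d | ~k | ~r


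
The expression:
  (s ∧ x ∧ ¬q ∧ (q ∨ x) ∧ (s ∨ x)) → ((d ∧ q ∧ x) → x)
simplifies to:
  True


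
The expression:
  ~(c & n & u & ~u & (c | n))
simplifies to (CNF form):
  True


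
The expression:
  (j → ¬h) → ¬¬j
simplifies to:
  j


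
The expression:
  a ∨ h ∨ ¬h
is always true.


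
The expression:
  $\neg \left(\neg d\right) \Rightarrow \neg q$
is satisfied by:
  {q: False, d: False}
  {d: True, q: False}
  {q: True, d: False}


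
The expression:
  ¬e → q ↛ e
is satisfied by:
  {q: True, e: True}
  {q: True, e: False}
  {e: True, q: False}


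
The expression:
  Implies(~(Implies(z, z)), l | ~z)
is always true.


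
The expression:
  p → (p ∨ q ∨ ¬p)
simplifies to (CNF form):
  True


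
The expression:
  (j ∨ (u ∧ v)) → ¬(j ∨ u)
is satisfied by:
  {u: False, j: False, v: False}
  {v: True, u: False, j: False}
  {u: True, v: False, j: False}


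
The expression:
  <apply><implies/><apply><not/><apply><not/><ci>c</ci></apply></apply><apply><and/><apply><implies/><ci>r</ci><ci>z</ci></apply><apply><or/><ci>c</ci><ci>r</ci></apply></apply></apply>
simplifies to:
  <apply><or/><ci>z</ci><apply><not/><ci>c</ci></apply><apply><not/><ci>r</ci></apply></apply>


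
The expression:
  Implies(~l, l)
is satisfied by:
  {l: True}


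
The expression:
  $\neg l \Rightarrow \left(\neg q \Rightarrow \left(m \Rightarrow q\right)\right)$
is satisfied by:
  {q: True, l: True, m: False}
  {q: True, m: False, l: False}
  {l: True, m: False, q: False}
  {l: False, m: False, q: False}
  {q: True, l: True, m: True}
  {q: True, m: True, l: False}
  {l: True, m: True, q: False}


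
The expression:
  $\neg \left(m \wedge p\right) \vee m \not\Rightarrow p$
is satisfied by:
  {p: False, m: False}
  {m: True, p: False}
  {p: True, m: False}


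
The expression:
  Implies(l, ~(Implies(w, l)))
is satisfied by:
  {l: False}


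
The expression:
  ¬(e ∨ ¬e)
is never true.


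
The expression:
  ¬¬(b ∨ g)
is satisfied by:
  {b: True, g: True}
  {b: True, g: False}
  {g: True, b: False}


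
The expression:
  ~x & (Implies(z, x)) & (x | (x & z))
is never true.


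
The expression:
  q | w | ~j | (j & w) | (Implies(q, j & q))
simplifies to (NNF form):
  True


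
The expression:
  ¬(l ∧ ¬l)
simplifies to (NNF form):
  True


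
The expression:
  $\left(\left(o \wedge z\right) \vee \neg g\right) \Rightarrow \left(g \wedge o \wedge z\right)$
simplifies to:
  $g$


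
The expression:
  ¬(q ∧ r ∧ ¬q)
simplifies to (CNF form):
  True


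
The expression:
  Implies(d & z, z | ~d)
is always true.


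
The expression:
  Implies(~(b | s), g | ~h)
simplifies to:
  b | g | s | ~h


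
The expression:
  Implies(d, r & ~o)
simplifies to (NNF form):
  ~d | (r & ~o)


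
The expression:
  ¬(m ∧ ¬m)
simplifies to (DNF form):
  True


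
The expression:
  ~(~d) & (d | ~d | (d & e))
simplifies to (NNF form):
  d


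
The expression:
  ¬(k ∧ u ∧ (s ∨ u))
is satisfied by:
  {u: False, k: False}
  {k: True, u: False}
  {u: True, k: False}


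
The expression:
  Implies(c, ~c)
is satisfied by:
  {c: False}


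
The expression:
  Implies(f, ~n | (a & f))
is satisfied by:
  {a: True, n: False, f: False}
  {n: False, f: False, a: False}
  {f: True, a: True, n: False}
  {f: True, n: False, a: False}
  {a: True, n: True, f: False}
  {n: True, a: False, f: False}
  {f: True, n: True, a: True}


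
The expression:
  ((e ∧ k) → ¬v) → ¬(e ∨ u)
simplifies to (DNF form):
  (e ∧ ¬e) ∨ (¬e ∧ ¬u) ∨ (e ∧ k ∧ v) ∨ (e ∧ k ∧ ¬e) ∨ (e ∧ v ∧ ¬e) ∨ (k ∧ v ∧ ¬u) ∨ (k ∧ ¬e ∧ ¬u) ∨ (v ∧ ¬e ∧ ¬u)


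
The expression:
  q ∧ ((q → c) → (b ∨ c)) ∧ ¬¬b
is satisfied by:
  {b: True, q: True}


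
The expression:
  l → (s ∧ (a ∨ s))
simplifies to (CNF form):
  s ∨ ¬l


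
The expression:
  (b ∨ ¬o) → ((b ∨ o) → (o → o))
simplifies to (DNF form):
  True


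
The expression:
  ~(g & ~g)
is always true.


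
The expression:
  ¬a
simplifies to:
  ¬a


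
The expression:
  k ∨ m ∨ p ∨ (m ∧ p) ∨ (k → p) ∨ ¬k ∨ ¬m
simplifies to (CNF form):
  True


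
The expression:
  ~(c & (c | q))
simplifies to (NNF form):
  ~c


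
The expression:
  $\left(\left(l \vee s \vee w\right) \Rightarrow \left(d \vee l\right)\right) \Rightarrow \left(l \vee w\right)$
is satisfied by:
  {s: True, l: True, w: True, d: False}
  {l: True, w: True, d: False, s: False}
  {s: True, l: True, w: True, d: True}
  {l: True, w: True, d: True, s: False}
  {l: True, s: True, d: False, w: False}
  {l: True, d: False, w: False, s: False}
  {l: True, s: True, d: True, w: False}
  {l: True, d: True, w: False, s: False}
  {s: True, w: True, d: False, l: False}
  {w: True, s: False, d: False, l: False}
  {s: True, w: True, d: True, l: False}
  {w: True, d: True, s: False, l: False}
  {s: True, d: False, w: False, l: False}


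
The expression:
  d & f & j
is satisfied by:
  {j: True, d: True, f: True}


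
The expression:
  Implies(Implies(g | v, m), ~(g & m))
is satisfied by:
  {g: False, m: False}
  {m: True, g: False}
  {g: True, m: False}


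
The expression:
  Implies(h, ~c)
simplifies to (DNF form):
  ~c | ~h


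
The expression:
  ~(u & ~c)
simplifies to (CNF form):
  c | ~u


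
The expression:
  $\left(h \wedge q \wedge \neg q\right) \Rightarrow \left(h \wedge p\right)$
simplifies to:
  $\text{True}$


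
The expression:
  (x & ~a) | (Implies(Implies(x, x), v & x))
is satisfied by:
  {x: True, v: True, a: False}
  {x: True, v: False, a: False}
  {x: True, a: True, v: True}


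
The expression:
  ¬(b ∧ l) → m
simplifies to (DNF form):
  m ∨ (b ∧ l)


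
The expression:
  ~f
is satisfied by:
  {f: False}


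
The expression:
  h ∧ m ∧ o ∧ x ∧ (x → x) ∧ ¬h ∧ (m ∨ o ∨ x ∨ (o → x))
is never true.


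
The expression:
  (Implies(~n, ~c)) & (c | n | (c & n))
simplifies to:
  n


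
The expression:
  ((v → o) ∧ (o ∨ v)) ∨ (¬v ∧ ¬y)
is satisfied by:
  {o: True, y: False, v: False}
  {o: True, v: True, y: False}
  {o: True, y: True, v: False}
  {o: True, v: True, y: True}
  {v: False, y: False, o: False}


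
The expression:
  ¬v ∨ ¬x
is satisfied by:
  {v: False, x: False}
  {x: True, v: False}
  {v: True, x: False}


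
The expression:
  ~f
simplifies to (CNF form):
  ~f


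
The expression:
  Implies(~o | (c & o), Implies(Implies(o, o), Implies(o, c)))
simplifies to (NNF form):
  True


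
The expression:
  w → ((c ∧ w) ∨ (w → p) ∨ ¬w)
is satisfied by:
  {c: True, p: True, w: False}
  {c: True, w: False, p: False}
  {p: True, w: False, c: False}
  {p: False, w: False, c: False}
  {c: True, p: True, w: True}
  {c: True, w: True, p: False}
  {p: True, w: True, c: False}


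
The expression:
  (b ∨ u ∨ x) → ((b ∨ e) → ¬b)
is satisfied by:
  {b: False}


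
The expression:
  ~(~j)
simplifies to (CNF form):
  j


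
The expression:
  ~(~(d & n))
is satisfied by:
  {d: True, n: True}


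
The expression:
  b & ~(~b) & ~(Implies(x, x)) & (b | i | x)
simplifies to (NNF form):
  False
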